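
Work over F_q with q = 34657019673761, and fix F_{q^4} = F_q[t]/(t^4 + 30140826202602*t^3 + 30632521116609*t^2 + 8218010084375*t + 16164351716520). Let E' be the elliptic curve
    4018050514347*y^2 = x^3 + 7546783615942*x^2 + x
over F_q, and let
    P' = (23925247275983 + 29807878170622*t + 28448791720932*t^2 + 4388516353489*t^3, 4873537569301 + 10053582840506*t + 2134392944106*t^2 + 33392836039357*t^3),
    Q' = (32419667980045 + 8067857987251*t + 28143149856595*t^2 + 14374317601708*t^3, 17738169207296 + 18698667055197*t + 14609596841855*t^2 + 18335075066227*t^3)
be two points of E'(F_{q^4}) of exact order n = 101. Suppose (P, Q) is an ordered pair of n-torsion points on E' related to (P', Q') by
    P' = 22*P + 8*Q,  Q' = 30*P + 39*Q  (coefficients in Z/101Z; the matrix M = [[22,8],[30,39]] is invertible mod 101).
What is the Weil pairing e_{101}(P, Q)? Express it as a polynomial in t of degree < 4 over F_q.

e_{101} is bilinear + alternating on E[101], so e_{101}(22*P + 8*Q, 30*P + 39*Q) = e_{101}(P,Q)^(22*39-8*30).
det M = 22*39 - 8*30 = 618 = 12 (mod 101); 12^{-1} = 59 (mod 101).
Undo Montgomery via alpha=14742350118282, beta=6558428886524: (a',b')=(28631731694352,16423292134771) over F_{34657019673761}.
Double-and-add over 1100101: 7-1 doublings, 4-1 additions; each step l_{T,T}/v_{2T} or l_{T,P'}/v at Q'+S for random S.
Result: e(P',Q') = 32654651157229 + 21952205160056*t + 10924168028944*t^2 + 20884496003720*t^3.
Finally e_{101}(P,Q) = 13827933923393 + 16975782537896*t + 31484667525063*t^2 + 11674952722290*t^3.

13827933923393 + 16975782537896*t + 31484667525063*t^2 + 11674952722290*t^3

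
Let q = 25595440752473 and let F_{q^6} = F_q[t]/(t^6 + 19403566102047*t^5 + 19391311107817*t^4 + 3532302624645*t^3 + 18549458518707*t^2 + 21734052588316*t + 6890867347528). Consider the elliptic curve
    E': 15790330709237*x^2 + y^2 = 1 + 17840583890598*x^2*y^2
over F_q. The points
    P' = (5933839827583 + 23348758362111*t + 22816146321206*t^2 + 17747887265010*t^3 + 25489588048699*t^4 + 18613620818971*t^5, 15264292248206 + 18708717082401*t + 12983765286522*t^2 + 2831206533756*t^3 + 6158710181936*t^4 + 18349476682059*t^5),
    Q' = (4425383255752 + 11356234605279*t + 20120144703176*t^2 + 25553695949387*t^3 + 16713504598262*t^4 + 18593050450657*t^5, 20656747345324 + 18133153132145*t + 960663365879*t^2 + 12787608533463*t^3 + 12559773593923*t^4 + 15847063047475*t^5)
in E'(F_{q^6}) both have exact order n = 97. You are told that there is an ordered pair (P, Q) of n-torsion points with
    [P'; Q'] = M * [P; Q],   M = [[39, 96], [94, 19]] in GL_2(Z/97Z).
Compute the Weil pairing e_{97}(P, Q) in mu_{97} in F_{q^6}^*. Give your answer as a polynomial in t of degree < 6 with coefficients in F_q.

8009706634012 + 25179450613224*t + 9943097063239*t^2 + 19484932308469*t^3 + 17260125064782*t^4 + 3817576491598*t^5

Since e_{97}(P,P)=e_{97}(Q,Q)=1 and e_{97}(Q,P)=e_{97}(P,Q)^{-1}, expanding e_{97}(39*P + 96*Q,94*P + 19*Q) leaves e(P,Q)^det(M).
Inverting 59 mod 97: 74. Thus e_{97}(P,Q) = e(P',Q')^{74}.
Edwards a_E,d_E -> Montgomery A=18105348652320,B=23942862959805 -> Weierstrass 12562471810872,12713579124315 via alpha=1339245641227,beta=5886296892778.
7-bit Miller (1100001) on E'/F_{25595440752473} with a'=12562471810872, b'=12713579124315: accumulate tangent/chord ratios at Q'+S and P'+S'.
Miller gives e_{97}(P',Q') = 4741182787919 + 25405282233563*t + 4995623061961*t^2 + 7046588641948*t^3 + 24055097529331*t^4 + 20395595169834*t^5 in F_{25595440752473^6}.
Thus e_{97}(P,Q) = 8009706634012 + 25179450613224*t + 9943097063239*t^2 + 19484932308469*t^3 + 17260125064782*t^4 + 3817576491598*t^5.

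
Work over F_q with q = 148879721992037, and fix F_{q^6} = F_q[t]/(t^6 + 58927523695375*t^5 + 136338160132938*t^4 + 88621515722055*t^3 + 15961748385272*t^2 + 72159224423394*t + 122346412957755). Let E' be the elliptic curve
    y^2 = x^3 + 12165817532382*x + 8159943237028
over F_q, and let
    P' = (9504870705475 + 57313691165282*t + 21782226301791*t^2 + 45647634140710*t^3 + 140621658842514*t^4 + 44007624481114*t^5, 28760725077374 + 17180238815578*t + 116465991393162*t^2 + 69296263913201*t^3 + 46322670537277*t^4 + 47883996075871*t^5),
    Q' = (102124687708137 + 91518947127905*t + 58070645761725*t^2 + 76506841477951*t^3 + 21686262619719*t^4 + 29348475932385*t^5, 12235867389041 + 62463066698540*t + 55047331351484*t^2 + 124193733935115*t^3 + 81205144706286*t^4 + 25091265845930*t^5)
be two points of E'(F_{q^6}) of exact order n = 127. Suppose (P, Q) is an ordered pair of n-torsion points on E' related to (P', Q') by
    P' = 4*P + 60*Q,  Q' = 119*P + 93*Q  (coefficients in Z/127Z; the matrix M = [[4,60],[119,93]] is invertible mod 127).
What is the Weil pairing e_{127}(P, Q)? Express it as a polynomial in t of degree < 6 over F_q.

69883659252332 + 77374136256896*t + 31103380404049*t^2 + 18459984428265*t^3 + 10173539148482*t^4 + 78699369401974*t^5

Alternating bilinearity on E[127] (values in mu_{127} in F_{148879721992037^6}) gives e(P',Q') = e(P,Q)^det(M).
So e_{127}(P,Q) = e_{127}(P',Q')^{24}, since 90*24 = 1 mod 127.
n = 127 = (1111111)_2 (7 bits, wt 7); accumulate f_{127,P'}(Q'+S)/f_{127,P'}(S) along the 6-step ladder.
Miller gives e_{127}(P',Q') = 73856226986387 + 37031040687961*t + 108725628886732*t^2 + 70152561628664*t^3 + 125554509039495*t^4 + 110158150010213*t^5 in F_{148879721992037^6}.
Finally e_{127}(P,Q) = 69883659252332 + 77374136256896*t + 31103380404049*t^2 + 18459984428265*t^3 + 10173539148482*t^4 + 78699369401974*t^5.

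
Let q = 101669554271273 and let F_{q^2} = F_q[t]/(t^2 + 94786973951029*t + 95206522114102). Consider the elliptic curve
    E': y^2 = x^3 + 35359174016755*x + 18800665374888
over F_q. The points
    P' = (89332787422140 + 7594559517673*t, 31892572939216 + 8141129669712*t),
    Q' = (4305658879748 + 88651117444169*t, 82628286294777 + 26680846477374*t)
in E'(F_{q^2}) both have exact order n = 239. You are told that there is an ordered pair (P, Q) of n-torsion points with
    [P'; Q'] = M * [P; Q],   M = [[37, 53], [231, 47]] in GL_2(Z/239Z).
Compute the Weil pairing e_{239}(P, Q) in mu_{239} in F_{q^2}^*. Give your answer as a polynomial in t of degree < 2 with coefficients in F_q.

Under M = [[37,53],[231,47]] in GL_2(Z/239), e_{239}(P',Q') = e_{239}(P,Q)^(37*47-53*231 mod 239).
Inverting 12 mod 239: 20. Thus e_{239}(P,Q) = e(P',Q')^{20}.
n = 239 = (11101111)_2 (8 bits, wt 7); accumulate f_{239,P'}(Q'+S)/f_{239,P'}(S) along the 7-step ladder.
e_{239}(P',Q') = 49065156618783 + 79184103362744*t.
Finally e_{239}(P,Q) = 86350673441371 + 7325692990717*t.

86350673441371 + 7325692990717*t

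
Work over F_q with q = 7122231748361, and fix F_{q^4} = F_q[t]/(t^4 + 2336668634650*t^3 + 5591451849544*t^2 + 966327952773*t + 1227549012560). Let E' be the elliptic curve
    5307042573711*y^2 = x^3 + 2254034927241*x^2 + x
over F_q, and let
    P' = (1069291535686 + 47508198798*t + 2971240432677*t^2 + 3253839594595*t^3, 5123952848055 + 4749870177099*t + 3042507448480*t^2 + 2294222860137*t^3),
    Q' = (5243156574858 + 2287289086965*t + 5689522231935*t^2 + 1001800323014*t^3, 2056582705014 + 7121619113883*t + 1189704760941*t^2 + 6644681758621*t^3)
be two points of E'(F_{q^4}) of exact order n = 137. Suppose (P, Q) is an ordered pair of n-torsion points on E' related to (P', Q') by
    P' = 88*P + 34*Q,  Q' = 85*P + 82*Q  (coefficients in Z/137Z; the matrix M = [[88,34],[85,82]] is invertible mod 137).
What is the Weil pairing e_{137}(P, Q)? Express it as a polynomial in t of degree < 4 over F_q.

Alternating bilinearity on E[137] (values in mu_{137} in F_{7122231748361^4}) gives e(P',Q') = e(P,Q)^det(M).
Inverting 79 mod 137: 111. Thus e_{137}(P,Q) = e(P',Q')^{111}.
Montgomery->Weierstrass: x_W = 2655965285505*x+2158522593582, y_W=2655965285505*y on F_{7122231748361}; lands on y^2=x^3+531346247578*x+6887418931848.
Run Miller on y^2=x^3+531346247578*x+6887418931848 over F_{7122231748361}: ladder 10001001 (8 bits); e = f_P(D_Q)/f_Q(D_P).
e_{137}(P',Q') = 4224832770974 + 2769805816755*t + 6428567998838*t^2 + 3989820688590*t^3.
e_{137}(P,Q) = (4224832770974 + 2769805816755*t + 6428567998838*t^2 + 3989820688590*t^3)^{111} = 5524445229883 + 6814482800052*t + 372724905100*t^2 + 1176780153002*t^3.

5524445229883 + 6814482800052*t + 372724905100*t^2 + 1176780153002*t^3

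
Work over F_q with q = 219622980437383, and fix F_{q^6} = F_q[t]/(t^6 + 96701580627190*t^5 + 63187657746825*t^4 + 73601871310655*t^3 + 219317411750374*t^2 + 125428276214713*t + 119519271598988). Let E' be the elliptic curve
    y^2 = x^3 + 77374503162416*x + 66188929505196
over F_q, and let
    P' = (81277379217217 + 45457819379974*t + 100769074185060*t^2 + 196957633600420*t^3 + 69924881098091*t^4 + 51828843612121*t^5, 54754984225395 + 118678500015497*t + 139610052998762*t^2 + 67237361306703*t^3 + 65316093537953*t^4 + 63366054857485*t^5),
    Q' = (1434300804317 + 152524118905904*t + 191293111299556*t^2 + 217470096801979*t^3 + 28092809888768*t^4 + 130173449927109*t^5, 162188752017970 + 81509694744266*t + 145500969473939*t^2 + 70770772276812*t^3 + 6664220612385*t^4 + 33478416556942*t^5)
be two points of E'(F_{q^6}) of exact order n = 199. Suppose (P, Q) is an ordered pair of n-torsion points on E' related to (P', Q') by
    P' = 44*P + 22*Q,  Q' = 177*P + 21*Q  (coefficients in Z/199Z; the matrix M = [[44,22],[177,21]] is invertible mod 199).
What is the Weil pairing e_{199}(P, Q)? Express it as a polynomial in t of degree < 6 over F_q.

121177957770098 + 40955232101256*t + 200732249423004*t^2 + 194459401395226*t^3 + 31047061117126*t^4 + 101784441936565*t^5

e_{199}(aP+bQ,cP+dQ) = e_{199}(P,Q)^(ad-bc); with (a,b,c,d)=(44,22,177,21) this gives the det-199 law.
det M = 44*21 - 22*177 = -2970 = 15 (mod 199); 15^{-1} = 146 (mod 199).
n = 199 = (11000111)_2 (8 bits, wt 5); accumulate f_{199,P'}(Q'+S)/f_{199,P'}(S) along the 7-step ladder.
The quotient is 137246725562309 + 25936587320609*t + 175940587165287*t^2 + 29100487819367*t^3 + 78523191935381*t^4 + 64661507777564*t^5.
Finally e_{199}(P,Q) = 121177957770098 + 40955232101256*t + 200732249423004*t^2 + 194459401395226*t^3 + 31047061117126*t^4 + 101784441936565*t^5.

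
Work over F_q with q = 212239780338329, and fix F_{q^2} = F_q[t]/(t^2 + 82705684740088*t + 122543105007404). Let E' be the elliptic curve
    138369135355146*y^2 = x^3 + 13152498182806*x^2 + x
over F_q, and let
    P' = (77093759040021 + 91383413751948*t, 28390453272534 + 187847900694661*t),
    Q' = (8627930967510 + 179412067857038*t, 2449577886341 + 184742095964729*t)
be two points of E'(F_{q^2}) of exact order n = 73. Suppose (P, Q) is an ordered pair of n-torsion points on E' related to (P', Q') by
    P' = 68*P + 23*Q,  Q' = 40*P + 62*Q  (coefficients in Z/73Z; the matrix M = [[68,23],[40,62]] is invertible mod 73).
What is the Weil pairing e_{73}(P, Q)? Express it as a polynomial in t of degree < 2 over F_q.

e_{73}(aP+bQ,cP+dQ) = e_{73}(P,Q)^(ad-bc); with (a,b,c,d)=(68,23,40,62) this gives the det-73 law.
68*62 - 23*40 = 3296; reduced mod 73: det = 11, inverse 20.
Undo Montgomery via alpha=186639654075430, beta=30089924466238: (a',b')=(122197590996142,0) over F_{212239780338329}.
Double-and-add over 1001001: 7-1 doublings, 3-1 additions; each step l_{T,T}/v_{2T} or l_{T,P'}/v at Q'+S for random S.
So e_{73}(P',Q') = 35211299974792 + 124728458857960*t.
Thus e_{73}(P,Q) = 5287985136176 + 113445773272817*t.

5287985136176 + 113445773272817*t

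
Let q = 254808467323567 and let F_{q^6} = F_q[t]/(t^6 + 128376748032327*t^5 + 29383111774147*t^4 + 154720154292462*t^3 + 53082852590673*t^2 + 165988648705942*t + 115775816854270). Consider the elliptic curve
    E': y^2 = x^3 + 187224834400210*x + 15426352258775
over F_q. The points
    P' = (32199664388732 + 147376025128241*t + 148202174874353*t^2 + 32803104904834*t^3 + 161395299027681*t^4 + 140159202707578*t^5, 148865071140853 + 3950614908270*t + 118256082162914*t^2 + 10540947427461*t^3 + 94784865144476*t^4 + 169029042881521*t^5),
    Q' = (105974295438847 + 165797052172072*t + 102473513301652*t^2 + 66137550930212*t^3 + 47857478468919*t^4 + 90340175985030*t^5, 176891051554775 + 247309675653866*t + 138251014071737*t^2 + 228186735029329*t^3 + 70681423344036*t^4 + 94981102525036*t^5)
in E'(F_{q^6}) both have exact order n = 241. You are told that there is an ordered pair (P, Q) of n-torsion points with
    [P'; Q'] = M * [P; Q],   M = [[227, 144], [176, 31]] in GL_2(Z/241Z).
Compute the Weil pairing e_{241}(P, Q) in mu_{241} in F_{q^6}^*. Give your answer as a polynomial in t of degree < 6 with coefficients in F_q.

e_{241} is bilinear + alternating on E[241], so e_{241}(227*P + 144*Q, 176*P + 31*Q) = e_{241}(P,Q)^(227*31-144*176).
227*31 - 144*176 = -18307; reduced mod 241: det = 9, inverse 134.
Double-and-add over 11110001: 8-1 doublings, 5-1 additions; each step l_{T,T}/v_{2T} or l_{T,P'}/v at Q'+S for random S.
f_P(D_Q)/f_Q(D_P) = 159454614330522 + 95721629458354*t + 40205194055258*t^2 + 227055489018751*t^3 + 212760791484810*t^4 + 17164346272342*t^5.
Raise to 134: e(P,Q) = 211630620930720 + 249190632336810*t + 1128180039107*t^2 + 212268792388548*t^3 + 163804212370508*t^4 + 33432534139381*t^5 in mu_{241}.

211630620930720 + 249190632336810*t + 1128180039107*t^2 + 212268792388548*t^3 + 163804212370508*t^4 + 33432534139381*t^5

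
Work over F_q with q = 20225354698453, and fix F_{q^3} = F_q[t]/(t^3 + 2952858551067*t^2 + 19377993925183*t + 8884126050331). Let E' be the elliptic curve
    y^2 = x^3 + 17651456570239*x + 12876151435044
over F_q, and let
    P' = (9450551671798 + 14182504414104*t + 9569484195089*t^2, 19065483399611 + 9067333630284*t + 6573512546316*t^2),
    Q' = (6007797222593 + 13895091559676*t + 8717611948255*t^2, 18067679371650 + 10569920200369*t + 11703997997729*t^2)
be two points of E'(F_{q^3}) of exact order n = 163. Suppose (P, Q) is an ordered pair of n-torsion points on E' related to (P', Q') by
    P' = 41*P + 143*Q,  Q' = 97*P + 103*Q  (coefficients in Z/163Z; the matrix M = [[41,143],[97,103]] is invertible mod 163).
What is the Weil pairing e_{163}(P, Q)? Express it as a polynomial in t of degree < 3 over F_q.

14397229687512 + 17588913795584*t + 4121856060764*t^2

e_{163}(aP+bQ,cP+dQ) = e_{163}(P,Q)^(ad-bc); with (a,b,c,d)=(41,143,97,103) this gives the det-163 law.
41*103 - 143*97 = -9648; reduced mod 163: det = 132, inverse 21.
Build f_{163,P'} and f_{163,Q'} via the 8-bit ladder of 163=10100011_2; evaluate at shifted divisors; quotient in F_{20225354698453^3}.
The quotient is 19652871510620 + 3466931693860*t + 388037858385*t^2.
Raise to 21: e(P,Q) = 14397229687512 + 17588913795584*t + 4121856060764*t^2 in mu_{163}.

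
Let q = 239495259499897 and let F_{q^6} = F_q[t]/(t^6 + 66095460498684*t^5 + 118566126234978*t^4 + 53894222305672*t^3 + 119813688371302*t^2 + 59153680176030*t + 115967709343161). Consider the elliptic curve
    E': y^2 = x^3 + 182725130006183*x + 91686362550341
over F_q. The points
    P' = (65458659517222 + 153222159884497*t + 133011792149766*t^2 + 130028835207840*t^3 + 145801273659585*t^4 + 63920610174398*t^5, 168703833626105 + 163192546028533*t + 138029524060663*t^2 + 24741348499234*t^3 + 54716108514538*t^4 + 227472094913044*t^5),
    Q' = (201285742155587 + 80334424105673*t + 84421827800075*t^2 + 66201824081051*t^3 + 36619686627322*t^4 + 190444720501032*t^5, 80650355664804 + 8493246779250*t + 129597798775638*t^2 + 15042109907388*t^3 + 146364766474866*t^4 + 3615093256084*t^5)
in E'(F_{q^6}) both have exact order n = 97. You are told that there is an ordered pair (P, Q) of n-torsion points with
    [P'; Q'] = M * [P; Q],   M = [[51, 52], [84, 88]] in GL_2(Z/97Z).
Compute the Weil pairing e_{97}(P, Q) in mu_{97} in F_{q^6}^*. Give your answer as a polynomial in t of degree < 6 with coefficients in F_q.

187412237473314 + 38211923347018*t + 25322851039937*t^2 + 60423214483974*t^3 + 142331262190300*t^4 + 157340856334526*t^5

Since e_{97}(P,P)=e_{97}(Q,Q)=1 and e_{97}(Q,P)=e_{97}(P,Q)^{-1}, expanding e_{97}(51*P + 52*Q,84*P + 88*Q) leaves e(P,Q)^det(M).
Hence e(P,Q) = e(P',Q')^{38} where 38 = 23^{-1} mod 97.
Miller loop for e_{97} over F_{239495259499897^6}: bits of 97 = 1100001; 6 double steps + 2 add steps, l/v at each.
So e_{97}(P',Q') = 118075293503892 + 111803786130233*t + 17308913586032*t^2 + 29308941228762*t^3 + 32551208737410*t^4 + 88395944293909*t^5.
Thus e_{97}(P,Q) = 187412237473314 + 38211923347018*t + 25322851039937*t^2 + 60423214483974*t^3 + 142331262190300*t^4 + 157340856334526*t^5.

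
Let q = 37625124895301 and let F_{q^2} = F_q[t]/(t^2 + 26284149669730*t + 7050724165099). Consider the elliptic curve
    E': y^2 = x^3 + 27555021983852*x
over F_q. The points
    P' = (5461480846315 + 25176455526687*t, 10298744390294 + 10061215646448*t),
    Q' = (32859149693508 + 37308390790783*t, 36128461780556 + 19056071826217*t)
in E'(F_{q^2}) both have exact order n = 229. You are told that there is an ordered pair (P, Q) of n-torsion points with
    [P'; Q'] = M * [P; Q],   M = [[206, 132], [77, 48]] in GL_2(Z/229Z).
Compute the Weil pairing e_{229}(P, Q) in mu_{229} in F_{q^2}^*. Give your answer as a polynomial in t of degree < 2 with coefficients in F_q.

Since e_{229}(P,P)=e_{229}(Q,Q)=1 and e_{229}(Q,P)=e_{229}(P,Q)^{-1}, expanding e_{229}(206*P + 132*Q,77*P + 48*Q) leaves e(P,Q)^det(M).
Hence e(P,Q) = e(P',Q')^{190} where 190 = 182^{-1} mod 229.
8-bit Miller (11100101) on E'/F_{37625124895301} with a'=27555021983852, b'=0: accumulate tangent/chord ratios at Q'+S and P'+S'.
e_{229}(P',Q') = 34123739134659 + 12612739738700*t.
e_{229}(P,Q) = (34123739134659 + 12612739738700*t)^{190} = 34224697887383 + 27593705529012*t.

34224697887383 + 27593705529012*t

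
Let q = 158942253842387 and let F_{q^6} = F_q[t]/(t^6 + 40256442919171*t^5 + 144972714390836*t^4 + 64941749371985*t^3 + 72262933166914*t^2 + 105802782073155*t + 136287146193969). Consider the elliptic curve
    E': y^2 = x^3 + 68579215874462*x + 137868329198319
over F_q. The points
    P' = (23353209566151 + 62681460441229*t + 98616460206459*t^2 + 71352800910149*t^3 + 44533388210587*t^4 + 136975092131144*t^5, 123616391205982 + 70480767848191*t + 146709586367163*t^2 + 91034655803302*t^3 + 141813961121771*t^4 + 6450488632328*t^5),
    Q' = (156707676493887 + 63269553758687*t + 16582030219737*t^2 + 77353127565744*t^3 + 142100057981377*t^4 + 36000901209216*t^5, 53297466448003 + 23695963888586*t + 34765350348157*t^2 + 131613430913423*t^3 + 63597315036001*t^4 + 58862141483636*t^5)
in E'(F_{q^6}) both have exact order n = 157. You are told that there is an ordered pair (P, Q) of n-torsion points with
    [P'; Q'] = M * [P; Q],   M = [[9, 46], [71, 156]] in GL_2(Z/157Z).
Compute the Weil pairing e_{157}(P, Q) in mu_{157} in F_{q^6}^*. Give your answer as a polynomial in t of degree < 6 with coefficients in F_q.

56247511838638 + 46591637219098*t + 61708099853248*t^2 + 99263737834154*t^3 + 93998621780563*t^4 + 20477371594322*t^5

Since e_{157}(P,P)=e_{157}(Q,Q)=1 and e_{157}(Q,P)=e_{157}(P,Q)^{-1}, expanding e_{157}(9*P + 46*Q,71*P + 156*Q) leaves e(P,Q)^det(M).
det M = 9*156 - 46*71 = -1862 = 22 (mod 157); 22^{-1} = 50 (mod 157).
8-bit Miller (10011101) on E'/F_{158942253842387} with a'=68579215874462, b'=137868329198319: accumulate tangent/chord ratios at Q'+S and P'+S'.
f_P(D_Q)/f_Q(D_P) = 131932966898739 + 140996039671770*t + 20246118776642*t^2 + 9573991059207*t^3 + 105810236987329*t^4 + 142219890170794*t^5.
(131932966898739 + 140996039671770*t + 20246118776642*t^2 + 9573991059207*t^3 + 105810236987329*t^4 + 142219890170794*t^5)^{50} mod (158942253842387,f) = 56247511838638 + 46591637219098*t + 61708099853248*t^2 + 99263737834154*t^3 + 93998621780563*t^4 + 20477371594322*t^5.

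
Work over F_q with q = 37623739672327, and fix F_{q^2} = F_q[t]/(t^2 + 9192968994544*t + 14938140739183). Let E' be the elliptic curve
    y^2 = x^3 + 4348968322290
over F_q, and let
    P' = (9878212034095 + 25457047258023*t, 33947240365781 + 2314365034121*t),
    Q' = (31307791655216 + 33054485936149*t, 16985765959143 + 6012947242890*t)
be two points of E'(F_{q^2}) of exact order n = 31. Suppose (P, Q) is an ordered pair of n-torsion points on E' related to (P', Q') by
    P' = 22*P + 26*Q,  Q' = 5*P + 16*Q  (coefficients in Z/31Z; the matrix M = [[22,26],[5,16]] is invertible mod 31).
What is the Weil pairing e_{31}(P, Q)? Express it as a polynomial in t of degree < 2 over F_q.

Since e_{31}(P,P)=e_{31}(Q,Q)=1 and e_{31}(Q,P)=e_{31}(P,Q)^{-1}, expanding e_{31}(22*P + 26*Q,5*P + 16*Q) leaves e(P,Q)^det(M).
22*16 - 26*5 = 222; reduced mod 31: det = 5, inverse 25.
Run Miller on y^2=x^3+4348968322290 over F_{37623739672327}: ladder 11111 (5 bits); e = f_P(D_Q)/f_Q(D_P).
So e_{31}(P',Q') = 22940212705539 + 24639559350086*t.
Raise to 25: e(P,Q) = 34237741318516 + 26653727966025*t in mu_{31}.

34237741318516 + 26653727966025*t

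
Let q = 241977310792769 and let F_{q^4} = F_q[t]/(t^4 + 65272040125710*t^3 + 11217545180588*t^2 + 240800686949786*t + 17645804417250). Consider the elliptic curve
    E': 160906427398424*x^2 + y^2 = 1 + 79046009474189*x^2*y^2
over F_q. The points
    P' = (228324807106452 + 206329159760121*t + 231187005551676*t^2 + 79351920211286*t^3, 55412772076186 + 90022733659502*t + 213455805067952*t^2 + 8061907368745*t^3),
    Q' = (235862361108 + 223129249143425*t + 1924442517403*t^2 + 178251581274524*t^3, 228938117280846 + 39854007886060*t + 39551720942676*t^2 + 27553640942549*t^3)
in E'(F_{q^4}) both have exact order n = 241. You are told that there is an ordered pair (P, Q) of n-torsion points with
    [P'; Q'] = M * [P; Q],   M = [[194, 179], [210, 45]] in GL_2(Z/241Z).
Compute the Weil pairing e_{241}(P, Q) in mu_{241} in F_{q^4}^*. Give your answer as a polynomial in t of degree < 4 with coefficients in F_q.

163281215352032 + 238408388492343*t + 5773587239225*t^2 + 43646169419514*t^3

The 241-Weil pairing on E[241] over F_{241977310792769} is alternating-bilinear: e_{241}(P',Q') = e_{241}(P,Q)^det(M).
Inverting 60 mod 241: 237. Thus e_{241}(P,Q) = e(P',Q')^{237}.
Edwards->Montgomery: u=(1+y)/(1-y), v=u/x -> 34793228392529v^2=u^3+41488478847544u^2+u; then x_W=80959432179251u+80321624610897: y^2=x^3+161830665035361*x+185997600316219.
Run Miller on y^2=x^3+161830665035361*x+185997600316219 over F_{241977310792769}: ladder 11110001 (8 bits); e = f_P(D_Q)/f_Q(D_P).
So e_{241}(P',Q') = 113803155157214 + 136628721066728*t + 147754961293988*t^2 + 160793115662817*t^3.
(113803155157214 + 136628721066728*t + 147754961293988*t^2 + 160793115662817*t^3)^{237} mod (241977310792769,f) = 163281215352032 + 238408388492343*t + 5773587239225*t^2 + 43646169419514*t^3.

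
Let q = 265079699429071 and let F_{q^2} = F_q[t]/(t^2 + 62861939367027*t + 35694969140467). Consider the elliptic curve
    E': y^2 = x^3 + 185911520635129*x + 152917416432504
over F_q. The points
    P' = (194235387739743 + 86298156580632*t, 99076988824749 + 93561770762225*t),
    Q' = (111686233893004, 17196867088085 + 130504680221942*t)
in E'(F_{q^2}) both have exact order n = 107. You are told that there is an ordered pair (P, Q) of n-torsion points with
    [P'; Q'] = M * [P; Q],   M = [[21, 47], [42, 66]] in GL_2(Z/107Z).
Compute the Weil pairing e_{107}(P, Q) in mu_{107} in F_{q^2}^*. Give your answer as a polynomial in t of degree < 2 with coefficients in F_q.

e_{107}(aP+bQ,cP+dQ) = e_{107}(P,Q)^(ad-bc); with (a,b,c,d)=(21,47,42,66) this gives the det-107 law.
21*66 - 47*42 = -588; reduced mod 107: det = 54, inverse 2.
Double-and-add over 1101011: 7-1 doublings, 5-1 additions; each step l_{T,T}/v_{2T} or l_{T,P'}/v at Q'+S for random S.
e_{107}(P',Q') = 253521392956577 + 255770933929719*t.
Finally e_{107}(P,Q) = 211666931399707 + 80756711593334*t.

211666931399707 + 80756711593334*t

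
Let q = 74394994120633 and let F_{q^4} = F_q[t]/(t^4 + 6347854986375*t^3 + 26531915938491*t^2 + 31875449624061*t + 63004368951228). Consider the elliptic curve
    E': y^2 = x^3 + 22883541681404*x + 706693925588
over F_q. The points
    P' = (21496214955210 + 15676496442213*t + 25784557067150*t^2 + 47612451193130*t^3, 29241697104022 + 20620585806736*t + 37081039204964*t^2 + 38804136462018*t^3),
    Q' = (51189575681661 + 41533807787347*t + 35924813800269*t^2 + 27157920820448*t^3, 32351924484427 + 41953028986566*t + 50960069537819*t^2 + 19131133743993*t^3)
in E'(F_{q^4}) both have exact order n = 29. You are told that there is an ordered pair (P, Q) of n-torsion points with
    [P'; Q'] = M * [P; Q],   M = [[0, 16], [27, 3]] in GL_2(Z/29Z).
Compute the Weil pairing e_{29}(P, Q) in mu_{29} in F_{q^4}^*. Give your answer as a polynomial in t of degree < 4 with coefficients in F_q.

71647252161475 + 29561094009823*t + 5434891390526*t^2 + 33186357947685*t^3

Since e_{29}(P,P)=e_{29}(Q,Q)=1 and e_{29}(Q,P)=e_{29}(P,Q)^{-1}, expanding e_{29}(16*Q,27*P + 3*Q) leaves e(P,Q)^det(M).
So e_{29}(P,Q) = e_{29}(P',Q')^{10}, since 3*10 = 1 mod 29.
Run Miller on y^2=x^3+22883541681404*x+706693925588 over F_{74394994120633}: ladder 11101 (5 bits); e = f_P(D_Q)/f_Q(D_P).
So e_{29}(P',Q') = 20462052394204 + 66732156376143*t + 65427514545684*t^2 + 3040388609930*t^3.
(20462052394204 + 66732156376143*t + 65427514545684*t^2 + 3040388609930*t^3)^{10} mod (74394994120633,f) = 71647252161475 + 29561094009823*t + 5434891390526*t^2 + 33186357947685*t^3.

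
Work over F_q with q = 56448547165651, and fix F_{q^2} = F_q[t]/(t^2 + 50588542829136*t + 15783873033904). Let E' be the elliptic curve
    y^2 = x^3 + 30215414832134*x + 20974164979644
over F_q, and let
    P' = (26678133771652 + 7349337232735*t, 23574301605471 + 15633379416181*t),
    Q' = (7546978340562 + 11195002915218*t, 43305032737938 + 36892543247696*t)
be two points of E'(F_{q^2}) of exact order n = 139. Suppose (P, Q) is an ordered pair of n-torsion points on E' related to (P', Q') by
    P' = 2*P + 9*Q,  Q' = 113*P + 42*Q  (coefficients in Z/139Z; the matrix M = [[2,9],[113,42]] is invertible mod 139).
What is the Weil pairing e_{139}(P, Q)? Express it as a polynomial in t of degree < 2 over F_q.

Since e_{139}(P,P)=e_{139}(Q,Q)=1 and e_{139}(Q,P)=e_{139}(P,Q)^{-1}, expanding e_{139}(2*P + 9*Q,113*P + 42*Q) leaves e(P,Q)^det(M).
So e_{139}(P,Q) = e_{139}(P',Q')^{73}, since 40*73 = 1 mod 139.
n = 139 = (10001011)_2 (8 bits, wt 4); accumulate f_{139,P'}(Q'+S)/f_{139,P'}(S) along the 7-step ladder.
Miller gives e_{139}(P',Q') = 46849276911487 + 48758987990369*t in F_{56448547165651^2}.
Hence e(P,Q) = 9441953297795 + 7816272597926*t in F_{56448547165651^2}^*.

9441953297795 + 7816272597926*t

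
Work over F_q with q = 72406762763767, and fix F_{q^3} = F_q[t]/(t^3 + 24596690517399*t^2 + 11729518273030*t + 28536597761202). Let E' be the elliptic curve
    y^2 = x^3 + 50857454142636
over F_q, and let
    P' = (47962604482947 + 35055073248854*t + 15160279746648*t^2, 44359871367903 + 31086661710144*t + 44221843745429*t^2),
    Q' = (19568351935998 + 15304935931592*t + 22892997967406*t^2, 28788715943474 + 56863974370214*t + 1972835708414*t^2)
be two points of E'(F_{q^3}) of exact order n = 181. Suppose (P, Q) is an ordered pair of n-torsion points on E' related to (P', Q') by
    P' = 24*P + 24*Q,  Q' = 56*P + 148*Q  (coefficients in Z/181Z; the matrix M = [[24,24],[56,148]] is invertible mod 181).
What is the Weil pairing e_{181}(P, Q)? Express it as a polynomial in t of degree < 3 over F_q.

71781278516335 + 51962373756472*t + 25953977953529*t^2

e_{181} is bilinear + alternating on E[181], so e_{181}(24*P + 24*Q, 56*P + 148*Q) = e_{181}(P,Q)^(24*148-24*56).
24*148 - 24*56 = 2208; reduced mod 181: det = 36, inverse 176.
Build f_{181,P'} and f_{181,Q'} via the 8-bit ladder of 181=10110101_2; evaluate at shifted divisors; quotient in F_{72406762763767^3}.
Result: e(P',Q') = 43012576830906 + 58434202043888*t + 49189609938157*t^2.
Raise to 176: e(P,Q) = 71781278516335 + 51962373756472*t + 25953977953529*t^2 in mu_{181}.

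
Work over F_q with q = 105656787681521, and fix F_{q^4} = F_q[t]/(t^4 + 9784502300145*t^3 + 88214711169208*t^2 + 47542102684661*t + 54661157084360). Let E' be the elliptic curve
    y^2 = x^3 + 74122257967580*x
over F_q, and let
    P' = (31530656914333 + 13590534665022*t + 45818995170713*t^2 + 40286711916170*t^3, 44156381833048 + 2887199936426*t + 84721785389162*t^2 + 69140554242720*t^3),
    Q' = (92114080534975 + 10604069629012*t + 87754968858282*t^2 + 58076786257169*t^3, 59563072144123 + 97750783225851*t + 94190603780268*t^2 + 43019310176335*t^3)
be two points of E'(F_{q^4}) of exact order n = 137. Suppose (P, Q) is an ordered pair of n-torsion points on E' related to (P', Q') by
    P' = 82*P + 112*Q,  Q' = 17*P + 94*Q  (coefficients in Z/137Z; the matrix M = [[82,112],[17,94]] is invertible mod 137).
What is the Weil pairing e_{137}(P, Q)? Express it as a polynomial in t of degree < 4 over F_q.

The 137-Weil pairing on E[137] over F_{105656787681521} is alternating-bilinear: e_{137}(P',Q') = e_{137}(P,Q)^det(M).
det(M) mod 137 = 50; its inverse in (Z/137)^* is 74 (check: 50*74 mod 137 = 1).
Miller loop for e_{137} over F_{105656787681521^4}: bits of 137 = 10001001; 7 double steps + 2 add steps, l/v at each.
Result: e(P',Q') = 99490346158470 + 70583011159750*t + 16345457454286*t^2 + 86865517785625*t^3.
Raise to 74: e(P,Q) = 105411529284946 + 32231621122064*t + 90286552499230*t^2 + 81091521756717*t^3 in mu_{137}.

105411529284946 + 32231621122064*t + 90286552499230*t^2 + 81091521756717*t^3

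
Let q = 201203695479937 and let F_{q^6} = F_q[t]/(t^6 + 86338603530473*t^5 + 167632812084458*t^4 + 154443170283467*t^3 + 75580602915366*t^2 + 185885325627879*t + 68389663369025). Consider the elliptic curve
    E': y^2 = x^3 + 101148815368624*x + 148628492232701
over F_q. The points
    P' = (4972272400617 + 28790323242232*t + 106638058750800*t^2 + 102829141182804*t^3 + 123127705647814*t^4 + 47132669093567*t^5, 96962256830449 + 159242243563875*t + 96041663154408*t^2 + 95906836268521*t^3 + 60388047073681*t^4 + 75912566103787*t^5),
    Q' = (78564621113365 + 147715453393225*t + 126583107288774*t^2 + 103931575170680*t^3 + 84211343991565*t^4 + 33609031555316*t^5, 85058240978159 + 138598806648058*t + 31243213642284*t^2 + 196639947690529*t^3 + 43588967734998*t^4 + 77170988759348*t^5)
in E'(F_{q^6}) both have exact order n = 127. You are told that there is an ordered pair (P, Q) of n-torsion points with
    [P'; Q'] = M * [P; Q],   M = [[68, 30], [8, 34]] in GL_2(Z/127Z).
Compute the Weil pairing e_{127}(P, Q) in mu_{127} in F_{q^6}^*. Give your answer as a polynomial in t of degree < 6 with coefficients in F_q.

Since e_{127}(P,P)=e_{127}(Q,Q)=1 and e_{127}(Q,P)=e_{127}(P,Q)^{-1}, expanding e_{127}(68*P + 30*Q,8*P + 34*Q) leaves e(P,Q)^det(M).
det M = 68*34 - 30*8 = 2072 = 40 (mod 127); 40^{-1} = 54 (mod 127).
n = 127 = (1111111)_2 (7 bits, wt 7); accumulate f_{127,P'}(Q'+S)/f_{127,P'}(S) along the 6-step ladder.
f_P(D_Q)/f_Q(D_P) = 200921530682933 + 155858764866024*t + 9231223977950*t^2 + 134740186079201*t^3 + 110342891277380*t^4 + 148884767761061*t^5.
Thus e_{127}(P,Q) = 105966513768242 + 9189673937681*t + 67044177801664*t^2 + 149606484420389*t^3 + 93423210635364*t^4 + 200668461838567*t^5.

105966513768242 + 9189673937681*t + 67044177801664*t^2 + 149606484420389*t^3 + 93423210635364*t^4 + 200668461838567*t^5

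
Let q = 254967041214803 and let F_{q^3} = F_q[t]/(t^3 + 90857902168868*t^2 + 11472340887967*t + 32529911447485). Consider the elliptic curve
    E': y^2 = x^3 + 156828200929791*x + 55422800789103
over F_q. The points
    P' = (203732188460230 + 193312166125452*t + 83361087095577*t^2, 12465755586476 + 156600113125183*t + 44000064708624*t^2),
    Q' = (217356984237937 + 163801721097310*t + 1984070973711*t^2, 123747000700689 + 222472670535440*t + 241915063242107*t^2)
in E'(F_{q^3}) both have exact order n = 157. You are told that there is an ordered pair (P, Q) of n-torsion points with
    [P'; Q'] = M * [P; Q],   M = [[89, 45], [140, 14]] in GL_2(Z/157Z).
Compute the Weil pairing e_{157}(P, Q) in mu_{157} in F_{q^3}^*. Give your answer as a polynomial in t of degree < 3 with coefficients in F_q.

209117221067009 + 28928004123432*t + 129345582244360*t^2

The 157-Weil pairing on E[157] over F_{254967041214803} is alternating-bilinear: e_{157}(P',Q') = e_{157}(P,Q)^det(M).
So e_{157}(P,Q) = e_{157}(P',Q')^{68}, since 127*68 = 1 mod 157.
8-bit Miller (10011101) on E'/F_{254967041214803} with a'=156828200929791, b'=55422800789103: accumulate tangent/chord ratios at Q'+S and P'+S'.
f_P(D_Q)/f_Q(D_P) = 164402645835870 + 115786474793883*t + 74371690729818*t^2.
e_{157}(P,Q) = (164402645835870 + 115786474793883*t + 74371690729818*t^2)^{68} = 209117221067009 + 28928004123432*t + 129345582244360*t^2.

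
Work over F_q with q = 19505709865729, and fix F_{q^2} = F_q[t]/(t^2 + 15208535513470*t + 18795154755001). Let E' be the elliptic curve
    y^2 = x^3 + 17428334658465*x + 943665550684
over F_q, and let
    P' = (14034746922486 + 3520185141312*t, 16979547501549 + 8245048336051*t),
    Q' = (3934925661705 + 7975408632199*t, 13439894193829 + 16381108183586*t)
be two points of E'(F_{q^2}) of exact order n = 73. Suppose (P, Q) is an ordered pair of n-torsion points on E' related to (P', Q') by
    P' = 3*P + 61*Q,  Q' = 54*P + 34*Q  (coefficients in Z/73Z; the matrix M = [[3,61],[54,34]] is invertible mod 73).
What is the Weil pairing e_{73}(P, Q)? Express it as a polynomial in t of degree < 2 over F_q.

e_{73} is bilinear + alternating on E[73], so e_{73}(3*P + 61*Q, 54*P + 34*Q) = e_{73}(P,Q)^(3*34-61*54).
Hence e(P,Q) = e(P',Q')^{11} where 11 = 20^{-1} mod 73.
n = 73 = (1001001)_2 (7 bits, wt 3); accumulate f_{73,P'}(Q'+S)/f_{73,P'}(S) along the 6-step ladder.
f_P(D_Q)/f_Q(D_P) = 11936738347143 + 15297335978436*t.
Hence e(P,Q) = 15679265544791 + 12197075917863*t in F_{19505709865729^2}^*.

15679265544791 + 12197075917863*t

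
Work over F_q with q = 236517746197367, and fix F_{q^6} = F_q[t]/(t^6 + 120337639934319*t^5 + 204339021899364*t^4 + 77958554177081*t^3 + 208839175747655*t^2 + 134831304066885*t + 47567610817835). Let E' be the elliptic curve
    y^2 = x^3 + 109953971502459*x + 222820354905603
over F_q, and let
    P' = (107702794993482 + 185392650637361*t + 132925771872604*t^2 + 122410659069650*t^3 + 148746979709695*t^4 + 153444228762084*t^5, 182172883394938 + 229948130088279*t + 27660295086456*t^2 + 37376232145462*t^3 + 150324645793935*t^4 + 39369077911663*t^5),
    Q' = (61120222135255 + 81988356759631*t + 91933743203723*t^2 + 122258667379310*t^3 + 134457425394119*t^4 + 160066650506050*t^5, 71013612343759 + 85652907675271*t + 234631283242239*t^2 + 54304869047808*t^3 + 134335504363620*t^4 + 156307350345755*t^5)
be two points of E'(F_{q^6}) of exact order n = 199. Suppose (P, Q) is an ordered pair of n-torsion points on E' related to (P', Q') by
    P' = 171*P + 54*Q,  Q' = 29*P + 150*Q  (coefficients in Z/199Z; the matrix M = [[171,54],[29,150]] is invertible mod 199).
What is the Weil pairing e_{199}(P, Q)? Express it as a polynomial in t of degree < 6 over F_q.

Since e_{199}(P,P)=e_{199}(Q,Q)=1 and e_{199}(Q,P)=e_{199}(P,Q)^{-1}, expanding e_{199}(171*P + 54*Q,29*P + 150*Q) leaves e(P,Q)^det(M).
det(M) mod 199 = 5; its inverse in (Z/199)^* is 40 (check: 5*40 mod 199 = 1).
n = 199 = (11000111)_2 (8 bits, wt 5); accumulate f_{199,P'}(Q'+S)/f_{199,P'}(S) along the 7-step ladder.
f_P(D_Q)/f_Q(D_P) = 136468063029135 + 93330142004175*t + 172435689597924*t^2 + 15054850950405*t^3 + 213297798874505*t^4 + 34024024504968*t^5.
Finally e_{199}(P,Q) = 218836239419255 + 149155522979686*t + 216466024163474*t^2 + 91553183403977*t^3 + 85965427998251*t^4 + 185219358256444*t^5.

218836239419255 + 149155522979686*t + 216466024163474*t^2 + 91553183403977*t^3 + 85965427998251*t^4 + 185219358256444*t^5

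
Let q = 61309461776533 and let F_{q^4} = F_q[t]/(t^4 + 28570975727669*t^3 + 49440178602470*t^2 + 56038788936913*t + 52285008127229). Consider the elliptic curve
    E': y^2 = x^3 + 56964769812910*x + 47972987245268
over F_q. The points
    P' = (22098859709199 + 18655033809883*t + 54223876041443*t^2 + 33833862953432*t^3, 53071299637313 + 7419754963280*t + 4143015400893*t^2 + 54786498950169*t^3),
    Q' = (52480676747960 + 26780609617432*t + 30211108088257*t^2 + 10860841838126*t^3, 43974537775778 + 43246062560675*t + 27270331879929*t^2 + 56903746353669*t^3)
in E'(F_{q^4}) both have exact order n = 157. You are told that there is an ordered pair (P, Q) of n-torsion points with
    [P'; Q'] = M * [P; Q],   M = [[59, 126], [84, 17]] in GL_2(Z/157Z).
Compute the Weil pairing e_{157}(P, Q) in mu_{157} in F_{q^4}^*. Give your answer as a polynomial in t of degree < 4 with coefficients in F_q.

38229884500818 + 44431550005894*t + 39496691390303*t^2 + 34079990344901*t^3

Under M = [[59,126],[84,17]] in GL_2(Z/157), e_{157}(P',Q') = e_{157}(P,Q)^(59*17-126*84 mod 157).
det(M) mod 157 = 153; its inverse in (Z/157)^* is 39 (check: 153*39 mod 157 = 1).
8-bit Miller (10011101) on E'/F_{61309461776533} with a'=56964769812910, b'=47972987245268: accumulate tangent/chord ratios at Q'+S and P'+S'.
The quotient is 36701070435458 + 44296732093476*t + 36036200944973*t^2 + 49256324167123*t^3.
Finally e_{157}(P,Q) = 38229884500818 + 44431550005894*t + 39496691390303*t^2 + 34079990344901*t^3.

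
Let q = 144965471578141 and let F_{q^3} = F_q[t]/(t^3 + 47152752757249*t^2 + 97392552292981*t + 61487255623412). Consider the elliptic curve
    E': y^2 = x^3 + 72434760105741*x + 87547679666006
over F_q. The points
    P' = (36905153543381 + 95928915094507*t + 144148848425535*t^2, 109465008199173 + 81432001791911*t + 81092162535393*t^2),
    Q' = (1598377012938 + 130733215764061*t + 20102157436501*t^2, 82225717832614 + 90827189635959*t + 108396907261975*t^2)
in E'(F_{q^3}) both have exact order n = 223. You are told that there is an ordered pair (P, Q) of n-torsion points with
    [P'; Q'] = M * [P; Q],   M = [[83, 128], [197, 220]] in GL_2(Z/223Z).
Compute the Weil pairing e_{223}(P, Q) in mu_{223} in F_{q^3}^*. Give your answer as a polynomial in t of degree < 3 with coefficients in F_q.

139935895682921 + 137476232736441*t + 29598643666427*t^2

Under M = [[83,128],[197,220]] in GL_2(Z/223), e_{223}(P',Q') = e_{223}(P,Q)^(83*220-128*197 mod 223).
So e_{223}(P,Q) = e_{223}(P',Q')^{140}, since 180*140 = 1 mod 223.
8-bit Miller (11011111) on E'/F_{144965471578141} with a'=72434760105741, b'=87547679666006: accumulate tangent/chord ratios at Q'+S and P'+S'.
e_{223}(P',Q') = 27270759305727 + 90037921326233*t + 95862098350830*t^2.
Thus e_{223}(P,Q) = 139935895682921 + 137476232736441*t + 29598643666427*t^2.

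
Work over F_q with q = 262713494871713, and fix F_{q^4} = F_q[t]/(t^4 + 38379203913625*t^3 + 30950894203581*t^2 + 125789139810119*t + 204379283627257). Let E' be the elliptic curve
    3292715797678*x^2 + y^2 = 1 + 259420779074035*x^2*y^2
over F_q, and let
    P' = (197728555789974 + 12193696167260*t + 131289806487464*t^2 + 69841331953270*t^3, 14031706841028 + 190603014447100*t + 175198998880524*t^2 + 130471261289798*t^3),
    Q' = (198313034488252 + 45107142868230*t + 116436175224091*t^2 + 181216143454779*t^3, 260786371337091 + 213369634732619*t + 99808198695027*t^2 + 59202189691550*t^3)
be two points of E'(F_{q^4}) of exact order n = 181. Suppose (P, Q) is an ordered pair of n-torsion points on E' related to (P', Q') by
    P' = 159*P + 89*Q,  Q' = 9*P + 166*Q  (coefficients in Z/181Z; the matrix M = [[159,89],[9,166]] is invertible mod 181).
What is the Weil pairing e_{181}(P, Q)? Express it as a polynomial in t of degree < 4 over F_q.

139601242456000 + 250177452576885*t + 177929050109983*t^2 + 233116232038954*t^3

Alternating bilinearity on E[181] (values in mu_{181} in F_{262713494871713^4}) gives e(P',Q') = e(P,Q)^det(M).
So e_{181}(P,Q) = e_{181}(P',Q')^{88}, since 72*88 = 1 mod 181.
Edwards a_E,d_E -> Montgomery A=0,B=188756841320593 -> Weierstrass 37389043282403,0 via alpha=0,beta=1646357898839.
Double-and-add over 10110101: 8-1 doublings, 5-1 additions; each step l_{T,T}/v_{2T} or l_{T,P'}/v at Q'+S for random S.
Result: e(P',Q') = 232733444170811 + 217634765710814*t + 197733844884073*t^2 + 157282711590832*t^3.
e_{181}(P,Q) = (232733444170811 + 217634765710814*t + 197733844884073*t^2 + 157282711590832*t^3)^{88} = 139601242456000 + 250177452576885*t + 177929050109983*t^2 + 233116232038954*t^3.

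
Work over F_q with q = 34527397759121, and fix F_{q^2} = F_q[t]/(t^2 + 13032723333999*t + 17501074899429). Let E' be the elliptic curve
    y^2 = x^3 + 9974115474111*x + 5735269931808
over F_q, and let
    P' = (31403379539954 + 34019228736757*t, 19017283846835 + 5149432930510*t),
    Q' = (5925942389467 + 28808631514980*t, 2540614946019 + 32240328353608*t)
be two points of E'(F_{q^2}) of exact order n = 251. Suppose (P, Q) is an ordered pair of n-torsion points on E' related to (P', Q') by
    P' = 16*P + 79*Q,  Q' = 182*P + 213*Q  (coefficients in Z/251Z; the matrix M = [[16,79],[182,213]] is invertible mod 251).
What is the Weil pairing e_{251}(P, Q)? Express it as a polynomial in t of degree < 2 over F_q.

11077470625723 + 29291322488649*t

Alternating bilinearity on E[251] (values in mu_{251} in F_{34527397759121^2}) gives e(P',Q') = e(P,Q)^det(M).
Hence e(P,Q) = e(P',Q')^{173} where 173 = 74^{-1} mod 251.
Build f_{251,P'} and f_{251,Q'} via the 8-bit ladder of 251=11111011_2; evaluate at shifted divisors; quotient in F_{34527397759121^2}.
Miller gives e_{251}(P',Q') = 21384990261594 + 21933130611484*t in F_{34527397759121^2}.
(21384990261594 + 21933130611484*t)^{173} mod (34527397759121,f) = 11077470625723 + 29291322488649*t.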